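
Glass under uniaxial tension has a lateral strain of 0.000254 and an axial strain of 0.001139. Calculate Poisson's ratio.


Poisson's ratio: nu = lateral strain / axial strain
  nu = 0.000254 / 0.001139 = 0.223

0.223


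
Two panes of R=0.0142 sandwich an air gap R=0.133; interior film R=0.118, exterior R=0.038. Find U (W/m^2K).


Total thermal resistance (series):
  R_total = R_in + R_glass + R_air + R_glass + R_out
  R_total = 0.118 + 0.0142 + 0.133 + 0.0142 + 0.038 = 0.3174 m^2K/W
U-value = 1 / R_total = 1 / 0.3174 = 3.151 W/m^2K

3.151 W/m^2K


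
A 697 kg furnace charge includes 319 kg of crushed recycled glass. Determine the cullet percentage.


Cullet ratio = (cullet mass / total batch mass) * 100
  Ratio = 319 / 697 * 100 = 45.77%

45.77%


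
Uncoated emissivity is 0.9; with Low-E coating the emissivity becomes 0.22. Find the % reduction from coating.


Percentage reduction = (1 - coated/uncoated) * 100
  Ratio = 0.22 / 0.9 = 0.2444
  Reduction = (1 - 0.2444) * 100 = 75.6%

75.6%


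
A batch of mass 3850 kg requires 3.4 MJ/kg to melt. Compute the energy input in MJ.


Total energy = mass * specific energy
  E = 3850 * 3.4 = 13090 MJ

13090 MJ


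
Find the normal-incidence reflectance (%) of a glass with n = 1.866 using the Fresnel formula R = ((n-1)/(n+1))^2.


Fresnel reflectance at normal incidence:
  R = ((n - 1)/(n + 1))^2
  (n - 1)/(n + 1) = (1.866 - 1)/(1.866 + 1) = 0.302163
  R = 0.302163^2 = 0.0913025
  R(%) = 0.0913025 * 100 = 9.13%

9.13%


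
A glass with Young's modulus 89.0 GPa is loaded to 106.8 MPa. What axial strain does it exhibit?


Rearrange E = sigma / epsilon:
  epsilon = sigma / E
  E (MPa) = 89.0 * 1000 = 89000
  epsilon = 106.8 / 89000 = 0.0012

0.0012


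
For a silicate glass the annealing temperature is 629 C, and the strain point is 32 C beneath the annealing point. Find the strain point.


Strain point = annealing point - difference:
  T_strain = 629 - 32 = 597 C

597 C


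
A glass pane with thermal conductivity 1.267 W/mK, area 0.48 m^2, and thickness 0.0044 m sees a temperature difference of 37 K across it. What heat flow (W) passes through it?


Fourier's law: Q = k * A * dT / t
  Q = 1.267 * 0.48 * 37 / 0.0044
  Q = 22.50192 / 0.0044 = 5114.1 W

5114.1 W


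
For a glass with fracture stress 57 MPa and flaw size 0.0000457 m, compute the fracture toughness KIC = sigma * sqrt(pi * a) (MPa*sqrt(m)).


Fracture toughness: KIC = sigma * sqrt(pi * a)
  pi * a = pi * 0.0000457 = 0.000143571
  sqrt(pi * a) = 0.011982
  KIC = 57 * 0.011982 = 0.683 MPa*sqrt(m)

0.683 MPa*sqrt(m)


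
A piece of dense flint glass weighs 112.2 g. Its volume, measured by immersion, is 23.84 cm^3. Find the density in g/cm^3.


Use the definition of density:
  rho = mass / volume
  rho = 112.2 / 23.84 = 4.706 g/cm^3

4.706 g/cm^3


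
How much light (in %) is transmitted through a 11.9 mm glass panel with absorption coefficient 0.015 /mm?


Beer-Lambert law: T = exp(-alpha * thickness)
  exponent = -0.015 * 11.9 = -0.1785
  T = exp(-0.1785) = 0.8365
  Percentage = 0.8365 * 100 = 83.65%

83.65%


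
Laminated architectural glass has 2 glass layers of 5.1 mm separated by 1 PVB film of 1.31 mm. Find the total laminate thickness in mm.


Total thickness = glass contribution + PVB contribution
  Glass: 2 * 5.1 = 10.2 mm
  PVB: 1 * 1.31 = 1.31 mm
  Total = 10.2 + 1.31 = 11.51 mm

11.51 mm


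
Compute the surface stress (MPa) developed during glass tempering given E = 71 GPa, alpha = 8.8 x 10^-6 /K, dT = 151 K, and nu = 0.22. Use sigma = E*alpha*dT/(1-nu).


Tempering stress: sigma = E * alpha * dT / (1 - nu)
  E (MPa) = 71 * 1000 = 71000
  Numerator = 71000 * (8.8 x 10^-6) * 151 = 94.3448
  Denominator = 1 - 0.22 = 0.78
  sigma = 94.3448 / 0.78 = 121.0 MPa

121.0 MPa


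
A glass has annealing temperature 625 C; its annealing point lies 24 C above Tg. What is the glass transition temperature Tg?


Rearrange T_anneal = Tg + offset for Tg:
  Tg = T_anneal - offset = 625 - 24 = 601 C

601 C


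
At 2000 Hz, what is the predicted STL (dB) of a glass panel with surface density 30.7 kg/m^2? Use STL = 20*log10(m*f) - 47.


Mass law: STL = 20 * log10(m * f) - 47
  m * f = 30.7 * 2000 = 61400
  log10(61400) = 4.78817
  STL = 20 * 4.78817 - 47 = 95.7634 - 47 = 48.8 dB

48.8 dB


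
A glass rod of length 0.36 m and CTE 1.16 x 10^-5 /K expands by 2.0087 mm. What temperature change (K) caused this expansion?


Rearrange dL = alpha * L0 * dT for dT:
  dT = dL / (alpha * L0)
  dL (m) = 2.0087 / 1000 = 0.0020087
  dT = 0.0020087 / ((1.16 x 10^-5) * 0.36) = 481.0 K

481.0 K


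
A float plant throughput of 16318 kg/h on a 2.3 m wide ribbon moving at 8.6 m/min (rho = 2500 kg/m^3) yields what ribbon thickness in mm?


Ribbon cross-section from mass balance:
  Volume rate = throughput / density = 16318 / 2500 = 6.5272 m^3/h
  thickness = volume rate / (speed * 60 * width), i.e.
  thickness = throughput / (60 * speed * width * density) * 1000
  thickness = 16318 / (60 * 8.6 * 2.3 * 2500) * 1000 = 5.5 mm

5.5 mm


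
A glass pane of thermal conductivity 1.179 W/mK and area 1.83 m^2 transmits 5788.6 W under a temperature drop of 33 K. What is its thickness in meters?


Fourier's law: t = k * A * dT / Q
  t = 1.179 * 1.83 * 33 / 5788.6
  t = 71.19981 / 5788.6 = 0.0123 m

0.0123 m


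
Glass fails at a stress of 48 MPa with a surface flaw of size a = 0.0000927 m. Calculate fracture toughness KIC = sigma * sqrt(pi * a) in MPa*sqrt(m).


Fracture toughness: KIC = sigma * sqrt(pi * a)
  pi * a = pi * 0.0000927 = 0.000291226
  sqrt(pi * a) = 0.017065
  KIC = 48 * 0.017065 = 0.819 MPa*sqrt(m)

0.819 MPa*sqrt(m)


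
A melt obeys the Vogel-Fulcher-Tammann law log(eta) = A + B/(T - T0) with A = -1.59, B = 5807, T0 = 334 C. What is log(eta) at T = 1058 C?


VFT equation: log(eta) = A + B / (T - T0)
  T - T0 = 1058 - 334 = 724
  B / (T - T0) = 5807 / 724 = 8.021
  log(eta) = -1.59 + 8.021 = 6.431

6.431


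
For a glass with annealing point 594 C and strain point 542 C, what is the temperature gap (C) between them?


Gap = T_anneal - T_strain:
  gap = 594 - 542 = 52 C

52 C


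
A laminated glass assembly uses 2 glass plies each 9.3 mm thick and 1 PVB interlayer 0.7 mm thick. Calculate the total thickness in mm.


Total thickness = glass contribution + PVB contribution
  Glass: 2 * 9.3 = 18.6 mm
  PVB: 1 * 0.7 = 0.7 mm
  Total = 18.6 + 0.7 = 19.3 mm

19.3 mm


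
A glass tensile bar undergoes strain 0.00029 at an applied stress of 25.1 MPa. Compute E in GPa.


Young's modulus: E = stress / strain
  E = 25.1 MPa / 0.00029 = 86551.72 MPa
Convert to GPa: 86551.72 / 1000 = 86.55 GPa

86.55 GPa


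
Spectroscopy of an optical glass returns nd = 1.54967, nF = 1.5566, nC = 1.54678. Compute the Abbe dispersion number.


Abbe number formula: Vd = (nd - 1) / (nF - nC)
  nd - 1 = 1.54967 - 1 = 0.54967
  nF - nC = 1.5566 - 1.54678 = 0.00982
  Vd = 0.54967 / 0.00982 = 55.97

55.97


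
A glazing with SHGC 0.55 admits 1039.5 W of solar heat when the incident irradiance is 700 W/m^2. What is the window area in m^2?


Rearrange Q = Area * SHGC * Irradiance:
  Area = Q / (SHGC * Irradiance)
  Area = 1039.5 / (0.55 * 700) = 2.7 m^2

2.7 m^2


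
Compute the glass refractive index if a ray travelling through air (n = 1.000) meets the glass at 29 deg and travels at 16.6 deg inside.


Apply Snell's law: n1 * sin(theta1) = n2 * sin(theta2)
  n2 = n1 * sin(theta1) / sin(theta2)
  sin(29) = 0.48481
  sin(16.6) = 0.285688
  n2 = 1.000 * 0.48481 / 0.285688 = 1.697

1.697


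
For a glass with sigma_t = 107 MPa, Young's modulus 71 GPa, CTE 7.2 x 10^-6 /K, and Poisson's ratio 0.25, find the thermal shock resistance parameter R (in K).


Thermal shock resistance: R = sigma * (1 - nu) / (E * alpha)
  Numerator = 107 * (1 - 0.25) = 80.25
  Denominator = 71 * 1000 * (7.2 x 10^-6) = 0.5112
  R = 80.25 / 0.5112 = 157.0 K

157.0 K


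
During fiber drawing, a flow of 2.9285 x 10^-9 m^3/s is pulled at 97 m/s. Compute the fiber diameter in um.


Cross-sectional area from continuity:
  A = Q / v = 2.9285 x 10^-9 / 97 = 3.019072 x 10^-11 m^2
Diameter from circular cross-section:
  d = sqrt(4A / pi) * 10^6 (m -> um)
  d = sqrt(4 * 3.019072 x 10^-11 / pi) * 10^6 = 6.2 um

6.2 um


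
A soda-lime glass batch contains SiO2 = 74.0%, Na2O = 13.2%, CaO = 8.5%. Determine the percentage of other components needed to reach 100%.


Sum the three major oxides:
  SiO2 + Na2O + CaO = 74.0 + 13.2 + 8.5 = 95.7%
Subtract from 100%:
  Others = 100 - 95.7 = 4.3%

4.3%


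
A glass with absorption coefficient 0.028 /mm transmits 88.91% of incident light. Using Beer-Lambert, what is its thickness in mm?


Rearrange T = exp(-alpha * thickness):
  thickness = -ln(T) / alpha
  T = 88.91/100 = 0.8891
  ln(T) = -0.11755
  -ln(T) = 0.11755
  thickness = 0.11755 / 0.028 = 4.2 mm

4.2 mm


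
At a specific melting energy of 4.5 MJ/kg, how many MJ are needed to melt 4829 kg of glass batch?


Total energy = mass * specific energy
  E = 4829 * 4.5 = 21730.5 MJ

21730.5 MJ


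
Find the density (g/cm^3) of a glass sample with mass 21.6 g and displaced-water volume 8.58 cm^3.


Use the definition of density:
  rho = mass / volume
  rho = 21.6 / 8.58 = 2.517 g/cm^3

2.517 g/cm^3


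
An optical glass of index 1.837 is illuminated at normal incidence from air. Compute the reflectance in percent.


Fresnel reflectance at normal incidence:
  R = ((n - 1)/(n + 1))^2
  (n - 1)/(n + 1) = (1.837 - 1)/(1.837 + 1) = 0.29503
  R = 0.29503^2 = 0.0870427
  R(%) = 0.0870427 * 100 = 8.704%

8.704%


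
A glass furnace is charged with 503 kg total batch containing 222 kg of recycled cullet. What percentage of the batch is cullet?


Cullet ratio = (cullet mass / total batch mass) * 100
  Ratio = 222 / 503 * 100 = 44.14%

44.14%


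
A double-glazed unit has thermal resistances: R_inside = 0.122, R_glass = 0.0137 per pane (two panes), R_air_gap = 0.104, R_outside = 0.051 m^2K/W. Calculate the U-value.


Total thermal resistance (series):
  R_total = R_in + R_glass + R_air + R_glass + R_out
  R_total = 0.122 + 0.0137 + 0.104 + 0.0137 + 0.051 = 0.3044 m^2K/W
U-value = 1 / R_total = 1 / 0.3044 = 3.285 W/m^2K

3.285 W/m^2K


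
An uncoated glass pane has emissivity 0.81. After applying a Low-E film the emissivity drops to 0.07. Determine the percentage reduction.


Percentage reduction = (1 - coated/uncoated) * 100
  Ratio = 0.07 / 0.81 = 0.0864
  Reduction = (1 - 0.0864) * 100 = 91.4%

91.4%


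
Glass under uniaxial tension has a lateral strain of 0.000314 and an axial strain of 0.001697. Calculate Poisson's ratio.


Poisson's ratio: nu = lateral strain / axial strain
  nu = 0.000314 / 0.001697 = 0.185

0.185


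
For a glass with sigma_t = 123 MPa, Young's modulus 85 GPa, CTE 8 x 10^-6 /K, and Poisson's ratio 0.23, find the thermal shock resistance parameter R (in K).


Thermal shock resistance: R = sigma * (1 - nu) / (E * alpha)
  Numerator = 123 * (1 - 0.23) = 94.71
  Denominator = 85 * 1000 * (8 x 10^-6) = 0.68
  R = 94.71 / 0.68 = 139.3 K

139.3 K


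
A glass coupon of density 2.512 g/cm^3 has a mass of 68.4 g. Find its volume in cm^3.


Rearrange rho = m / V:
  V = m / rho
  V = 68.4 / 2.512 = 27.229 cm^3

27.229 cm^3


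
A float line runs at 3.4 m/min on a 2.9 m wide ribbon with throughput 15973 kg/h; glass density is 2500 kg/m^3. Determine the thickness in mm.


Ribbon cross-section from mass balance:
  Volume rate = throughput / density = 15973 / 2500 = 6.3892 m^3/h
  thickness = volume rate / (speed * 60 * width), i.e.
  thickness = throughput / (60 * speed * width * density) * 1000
  thickness = 15973 / (60 * 3.4 * 2.9 * 2500) * 1000 = 10.8 mm

10.8 mm


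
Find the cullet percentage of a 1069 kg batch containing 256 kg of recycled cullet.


Cullet ratio = (cullet mass / total batch mass) * 100
  Ratio = 256 / 1069 * 100 = 23.95%

23.95%


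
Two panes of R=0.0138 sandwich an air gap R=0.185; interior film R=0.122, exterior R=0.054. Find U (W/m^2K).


Total thermal resistance (series):
  R_total = R_in + R_glass + R_air + R_glass + R_out
  R_total = 0.122 + 0.0138 + 0.185 + 0.0138 + 0.054 = 0.3886 m^2K/W
U-value = 1 / R_total = 1 / 0.3886 = 2.573 W/m^2K

2.573 W/m^2K


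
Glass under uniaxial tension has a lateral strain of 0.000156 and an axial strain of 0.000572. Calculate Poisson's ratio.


Poisson's ratio: nu = lateral strain / axial strain
  nu = 0.000156 / 0.000572 = 0.2727

0.2727


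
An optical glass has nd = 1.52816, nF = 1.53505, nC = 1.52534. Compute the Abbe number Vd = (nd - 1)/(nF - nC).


Abbe number formula: Vd = (nd - 1) / (nF - nC)
  nd - 1 = 1.52816 - 1 = 0.52816
  nF - nC = 1.53505 - 1.52534 = 0.00971
  Vd = 0.52816 / 0.00971 = 54.39

54.39


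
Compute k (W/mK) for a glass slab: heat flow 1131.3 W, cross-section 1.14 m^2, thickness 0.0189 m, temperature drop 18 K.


Fourier's law rearranged: k = Q * t / (A * dT)
  Numerator = 1131.3 * 0.0189 = 21.38157
  Denominator = 1.14 * 18 = 20.52
  k = 21.38157 / 20.52 = 1.042 W/mK

1.042 W/mK


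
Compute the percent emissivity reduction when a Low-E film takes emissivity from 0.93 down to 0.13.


Percentage reduction = (1 - coated/uncoated) * 100
  Ratio = 0.13 / 0.93 = 0.1398
  Reduction = (1 - 0.1398) * 100 = 86.0%

86.0%


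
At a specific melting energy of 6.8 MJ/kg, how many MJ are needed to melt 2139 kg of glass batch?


Total energy = mass * specific energy
  E = 2139 * 6.8 = 14545.2 MJ

14545.2 MJ


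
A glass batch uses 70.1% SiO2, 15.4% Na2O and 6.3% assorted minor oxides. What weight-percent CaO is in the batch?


Pieces sum to 100%:
  CaO = 100 - (SiO2 + Na2O + others)
  CaO = 100 - (70.1 + 15.4 + 6.3) = 8.2%

8.2%


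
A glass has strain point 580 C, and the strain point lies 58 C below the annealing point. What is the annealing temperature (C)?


T_anneal = T_strain + gap:
  T_anneal = 580 + 58 = 638 C

638 C


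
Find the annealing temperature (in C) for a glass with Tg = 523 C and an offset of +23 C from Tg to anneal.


The annealing temperature is Tg plus the offset:
  T_anneal = 523 + 23 = 546 C

546 C


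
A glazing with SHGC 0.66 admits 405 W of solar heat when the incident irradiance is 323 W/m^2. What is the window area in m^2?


Rearrange Q = Area * SHGC * Irradiance:
  Area = Q / (SHGC * Irradiance)
  Area = 405 / (0.66 * 323) = 1.9 m^2

1.9 m^2


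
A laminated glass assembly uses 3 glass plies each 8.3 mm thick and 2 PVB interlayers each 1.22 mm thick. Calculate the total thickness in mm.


Total thickness = glass contribution + PVB contribution
  Glass: 3 * 8.3 = 24.9 mm
  PVB: 2 * 1.22 = 2.44 mm
  Total = 24.9 + 2.44 = 27.34 mm

27.34 mm


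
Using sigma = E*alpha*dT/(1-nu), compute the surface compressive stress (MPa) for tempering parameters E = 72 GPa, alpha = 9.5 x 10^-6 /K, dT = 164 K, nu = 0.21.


Tempering stress: sigma = E * alpha * dT / (1 - nu)
  E (MPa) = 72 * 1000 = 72000
  Numerator = 72000 * (9.5 x 10^-6) * 164 = 112.176
  Denominator = 1 - 0.21 = 0.79
  sigma = 112.176 / 0.79 = 142.0 MPa

142.0 MPa


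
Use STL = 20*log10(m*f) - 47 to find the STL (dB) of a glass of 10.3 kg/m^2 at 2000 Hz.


Mass law: STL = 20 * log10(m * f) - 47
  m * f = 10.3 * 2000 = 20600
  log10(20600) = 4.31387
  STL = 20 * 4.31387 - 47 = 86.2774 - 47 = 39.3 dB

39.3 dB


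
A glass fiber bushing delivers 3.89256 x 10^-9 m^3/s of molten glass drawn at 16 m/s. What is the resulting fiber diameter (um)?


Cross-sectional area from continuity:
  A = Q / v = 3.89256 x 10^-9 / 16 = 2.43285 x 10^-10 m^2
Diameter from circular cross-section:
  d = sqrt(4A / pi) * 10^6 (m -> um)
  d = sqrt(4 * 2.43285 x 10^-10 / pi) * 10^6 = 17.6 um

17.6 um


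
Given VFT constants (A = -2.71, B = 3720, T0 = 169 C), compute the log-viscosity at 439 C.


VFT equation: log(eta) = A + B / (T - T0)
  T - T0 = 439 - 169 = 270
  B / (T - T0) = 3720 / 270 = 13.778
  log(eta) = -2.71 + 13.778 = 11.068

11.068


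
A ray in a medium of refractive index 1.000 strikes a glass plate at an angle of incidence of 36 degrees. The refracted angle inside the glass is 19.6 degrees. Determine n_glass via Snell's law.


Apply Snell's law: n1 * sin(theta1) = n2 * sin(theta2)
  n2 = n1 * sin(theta1) / sin(theta2)
  sin(36) = 0.587785
  sin(19.6) = 0.335452
  n2 = 1.000 * 0.587785 / 0.335452 = 1.7522

1.7522


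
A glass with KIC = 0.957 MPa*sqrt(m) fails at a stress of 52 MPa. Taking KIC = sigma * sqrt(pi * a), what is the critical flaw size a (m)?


Rearrange KIC = sigma * sqrt(pi * a):
  sqrt(pi * a) = KIC / sigma
  sqrt(pi * a) = 0.957 / 52 = 0.018404
  a = (KIC / sigma)^2 / pi
  a = 0.018404^2 / pi = 0.0001078 m

0.0001078 m


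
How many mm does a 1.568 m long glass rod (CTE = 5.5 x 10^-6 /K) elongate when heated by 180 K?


Thermal expansion formula: dL = alpha * L0 * dT
  dL = (5.5 x 10^-6) * 1.568 * 180 = 0.00155232 m
Convert to mm: 0.00155232 * 1000 = 1.5523 mm

1.5523 mm


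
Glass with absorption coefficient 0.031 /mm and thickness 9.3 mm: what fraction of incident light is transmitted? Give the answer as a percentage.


Beer-Lambert law: T = exp(-alpha * thickness)
  exponent = -0.031 * 9.3 = -0.2883
  T = exp(-0.2883) = 0.7495
  Percentage = 0.7495 * 100 = 74.95%

74.95%


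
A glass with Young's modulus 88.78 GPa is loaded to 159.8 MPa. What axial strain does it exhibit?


Rearrange E = sigma / epsilon:
  epsilon = sigma / E
  E (MPa) = 88.78 * 1000 = 88780
  epsilon = 159.8 / 88780 = 0.0018

0.0018


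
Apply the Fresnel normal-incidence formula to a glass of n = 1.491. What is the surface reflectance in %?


Fresnel reflectance at normal incidence:
  R = ((n - 1)/(n + 1))^2
  (n - 1)/(n + 1) = (1.491 - 1)/(1.491 + 1) = 0.19711
  R = 0.19711^2 = 0.0388524
  R(%) = 0.0388524 * 100 = 3.885%

3.885%


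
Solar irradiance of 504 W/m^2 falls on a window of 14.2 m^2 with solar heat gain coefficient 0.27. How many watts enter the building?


Solar heat gain: Q = Area * SHGC * Irradiance
  Q = 14.2 * 0.27 * 504 = 1932.3 W

1932.3 W


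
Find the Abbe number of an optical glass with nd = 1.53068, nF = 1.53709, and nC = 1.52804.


Abbe number formula: Vd = (nd - 1) / (nF - nC)
  nd - 1 = 1.53068 - 1 = 0.53068
  nF - nC = 1.53709 - 1.52804 = 0.00905
  Vd = 0.53068 / 0.00905 = 58.64

58.64


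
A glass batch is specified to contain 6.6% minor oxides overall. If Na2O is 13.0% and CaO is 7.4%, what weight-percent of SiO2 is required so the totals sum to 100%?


Known pieces sum to 100%:
  SiO2 = 100 - (others + Na2O + CaO)
  SiO2 = 100 - (6.6 + 13.0 + 7.4) = 73.0%

73.0%


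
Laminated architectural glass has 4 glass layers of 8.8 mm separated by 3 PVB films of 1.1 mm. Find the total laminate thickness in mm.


Total thickness = glass contribution + PVB contribution
  Glass: 4 * 8.8 = 35.2 mm
  PVB: 3 * 1.1 = 3.3 mm
  Total = 35.2 + 3.3 = 38.5 mm

38.5 mm


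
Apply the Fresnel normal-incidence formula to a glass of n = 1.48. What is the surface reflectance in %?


Fresnel reflectance at normal incidence:
  R = ((n - 1)/(n + 1))^2
  (n - 1)/(n + 1) = (1.48 - 1)/(1.48 + 1) = 0.193548
  R = 0.193548^2 = 0.0374608
  R(%) = 0.0374608 * 100 = 3.746%

3.746%


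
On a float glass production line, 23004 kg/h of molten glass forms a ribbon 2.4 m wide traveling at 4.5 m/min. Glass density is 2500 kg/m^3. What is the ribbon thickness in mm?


Ribbon cross-section from mass balance:
  Volume rate = throughput / density = 23004 / 2500 = 9.2016 m^3/h
  thickness = volume rate / (speed * 60 * width), i.e.
  thickness = throughput / (60 * speed * width * density) * 1000
  thickness = 23004 / (60 * 4.5 * 2.4 * 2500) * 1000 = 14.2 mm

14.2 mm


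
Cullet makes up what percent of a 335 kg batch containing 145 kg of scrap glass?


Cullet ratio = (cullet mass / total batch mass) * 100
  Ratio = 145 / 335 * 100 = 43.28%

43.28%


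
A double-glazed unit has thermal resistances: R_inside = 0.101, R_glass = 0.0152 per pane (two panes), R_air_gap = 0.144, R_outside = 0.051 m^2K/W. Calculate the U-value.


Total thermal resistance (series):
  R_total = R_in + R_glass + R_air + R_glass + R_out
  R_total = 0.101 + 0.0152 + 0.144 + 0.0152 + 0.051 = 0.3264 m^2K/W
U-value = 1 / R_total = 1 / 0.3264 = 3.064 W/m^2K

3.064 W/m^2K


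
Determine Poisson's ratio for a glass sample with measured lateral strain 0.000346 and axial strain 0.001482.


Poisson's ratio: nu = lateral strain / axial strain
  nu = 0.000346 / 0.001482 = 0.2335

0.2335


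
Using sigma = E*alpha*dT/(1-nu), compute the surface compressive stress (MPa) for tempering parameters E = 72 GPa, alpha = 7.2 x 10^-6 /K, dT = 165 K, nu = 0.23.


Tempering stress: sigma = E * alpha * dT / (1 - nu)
  E (MPa) = 72 * 1000 = 72000
  Numerator = 72000 * (7.2 x 10^-6) * 165 = 85.536
  Denominator = 1 - 0.23 = 0.77
  sigma = 85.536 / 0.77 = 111.1 MPa

111.1 MPa


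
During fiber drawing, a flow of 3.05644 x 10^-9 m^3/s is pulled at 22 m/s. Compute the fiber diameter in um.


Cross-sectional area from continuity:
  A = Q / v = 3.05644 x 10^-9 / 22 = 1.389291 x 10^-10 m^2
Diameter from circular cross-section:
  d = sqrt(4A / pi) * 10^6 (m -> um)
  d = sqrt(4 * 1.389291 x 10^-10 / pi) * 10^6 = 13.3 um

13.3 um


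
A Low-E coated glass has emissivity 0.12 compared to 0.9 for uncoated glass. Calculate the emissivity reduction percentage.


Percentage reduction = (1 - coated/uncoated) * 100
  Ratio = 0.12 / 0.9 = 0.1333
  Reduction = (1 - 0.1333) * 100 = 86.7%

86.7%


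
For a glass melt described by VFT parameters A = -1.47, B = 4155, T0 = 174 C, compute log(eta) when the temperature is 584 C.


VFT equation: log(eta) = A + B / (T - T0)
  T - T0 = 584 - 174 = 410
  B / (T - T0) = 4155 / 410 = 10.134
  log(eta) = -1.47 + 10.134 = 8.664

8.664


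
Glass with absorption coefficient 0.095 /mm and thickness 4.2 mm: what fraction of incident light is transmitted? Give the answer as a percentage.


Beer-Lambert law: T = exp(-alpha * thickness)
  exponent = -0.095 * 4.2 = -0.399
  T = exp(-0.399) = 0.671
  Percentage = 0.671 * 100 = 67.1%

67.1%


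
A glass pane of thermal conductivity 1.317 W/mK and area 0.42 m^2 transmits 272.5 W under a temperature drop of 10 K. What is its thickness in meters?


Fourier's law: t = k * A * dT / Q
  t = 1.317 * 0.42 * 10 / 272.5
  t = 5.5314 / 272.5 = 0.0203 m

0.0203 m


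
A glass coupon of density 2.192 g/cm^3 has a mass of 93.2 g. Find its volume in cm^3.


Rearrange rho = m / V:
  V = m / rho
  V = 93.2 / 2.192 = 42.518 cm^3

42.518 cm^3


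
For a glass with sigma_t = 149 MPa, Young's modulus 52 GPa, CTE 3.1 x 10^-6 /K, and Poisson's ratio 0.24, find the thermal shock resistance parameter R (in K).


Thermal shock resistance: R = sigma * (1 - nu) / (E * alpha)
  Numerator = 149 * (1 - 0.24) = 113.24
  Denominator = 52 * 1000 * (3.1 x 10^-6) = 0.1612
  R = 113.24 / 0.1612 = 702.5 K

702.5 K


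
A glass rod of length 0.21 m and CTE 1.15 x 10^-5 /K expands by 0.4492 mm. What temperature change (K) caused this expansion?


Rearrange dL = alpha * L0 * dT for dT:
  dT = dL / (alpha * L0)
  dL (m) = 0.4492 / 1000 = 0.0004492
  dT = 0.0004492 / ((1.15 x 10^-5) * 0.21) = 186.0 K

186.0 K


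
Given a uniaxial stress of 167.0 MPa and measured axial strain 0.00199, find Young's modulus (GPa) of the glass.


Young's modulus: E = stress / strain
  E = 167.0 MPa / 0.00199 = 83919.6 MPa
Convert to GPa: 83919.6 / 1000 = 83.92 GPa

83.92 GPa


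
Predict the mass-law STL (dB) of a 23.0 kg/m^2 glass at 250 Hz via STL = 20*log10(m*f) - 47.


Mass law: STL = 20 * log10(m * f) - 47
  m * f = 23.0 * 250 = 5750
  log10(5750) = 3.75967
  STL = 20 * 3.75967 - 47 = 75.1934 - 47 = 28.2 dB

28.2 dB


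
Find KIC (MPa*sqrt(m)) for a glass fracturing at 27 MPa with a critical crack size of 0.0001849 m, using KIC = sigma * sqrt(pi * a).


Fracture toughness: KIC = sigma * sqrt(pi * a)
  pi * a = pi * 0.0001849 = 0.00058088
  sqrt(pi * a) = 0.024101
  KIC = 27 * 0.024101 = 0.651 MPa*sqrt(m)

0.651 MPa*sqrt(m)


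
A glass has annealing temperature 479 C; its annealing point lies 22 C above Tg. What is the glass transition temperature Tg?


Rearrange T_anneal = Tg + offset for Tg:
  Tg = T_anneal - offset = 479 - 22 = 457 C

457 C


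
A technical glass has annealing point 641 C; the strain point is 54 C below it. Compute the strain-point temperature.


Strain point = annealing point - difference:
  T_strain = 641 - 54 = 587 C

587 C


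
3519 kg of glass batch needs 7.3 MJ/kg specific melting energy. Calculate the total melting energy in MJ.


Total energy = mass * specific energy
  E = 3519 * 7.3 = 25688.7 MJ

25688.7 MJ


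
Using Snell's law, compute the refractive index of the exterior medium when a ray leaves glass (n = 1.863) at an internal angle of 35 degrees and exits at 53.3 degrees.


Apply Snell's law: n1 * sin(theta1) = n2 * sin(theta2)
  n2 = n1 * sin(theta1) / sin(theta2)
  sin(35) = 0.573576
  sin(53.3) = 0.801776
  n2 = 1.863 * 0.573576 / 0.801776 = 1.3328

1.3328


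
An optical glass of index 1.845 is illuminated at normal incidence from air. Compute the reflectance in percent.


Fresnel reflectance at normal incidence:
  R = ((n - 1)/(n + 1))^2
  (n - 1)/(n + 1) = (1.845 - 1)/(1.845 + 1) = 0.297012
  R = 0.297012^2 = 0.0882161
  R(%) = 0.0882161 * 100 = 8.822%

8.822%


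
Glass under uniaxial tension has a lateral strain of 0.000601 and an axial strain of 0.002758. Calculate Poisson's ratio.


Poisson's ratio: nu = lateral strain / axial strain
  nu = 0.000601 / 0.002758 = 0.2179

0.2179


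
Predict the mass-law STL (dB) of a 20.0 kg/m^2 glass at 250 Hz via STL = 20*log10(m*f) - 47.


Mass law: STL = 20 * log10(m * f) - 47
  m * f = 20.0 * 250 = 5000
  log10(5000) = 3.69897
  STL = 20 * 3.69897 - 47 = 73.9794 - 47 = 27.0 dB

27.0 dB


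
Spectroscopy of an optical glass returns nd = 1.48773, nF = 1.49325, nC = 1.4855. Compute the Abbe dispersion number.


Abbe number formula: Vd = (nd - 1) / (nF - nC)
  nd - 1 = 1.48773 - 1 = 0.48773
  nF - nC = 1.49325 - 1.4855 = 0.00775
  Vd = 0.48773 / 0.00775 = 62.93

62.93


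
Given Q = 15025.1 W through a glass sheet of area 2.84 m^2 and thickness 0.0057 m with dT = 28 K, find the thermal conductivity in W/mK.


Fourier's law rearranged: k = Q * t / (A * dT)
  Numerator = 15025.1 * 0.0057 = 85.64307
  Denominator = 2.84 * 28 = 79.52
  k = 85.64307 / 79.52 = 1.077 W/mK

1.077 W/mK


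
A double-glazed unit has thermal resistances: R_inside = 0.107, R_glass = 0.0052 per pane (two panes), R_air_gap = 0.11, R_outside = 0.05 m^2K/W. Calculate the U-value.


Total thermal resistance (series):
  R_total = R_in + R_glass + R_air + R_glass + R_out
  R_total = 0.107 + 0.0052 + 0.11 + 0.0052 + 0.05 = 0.2774 m^2K/W
U-value = 1 / R_total = 1 / 0.2774 = 3.605 W/m^2K

3.605 W/m^2K


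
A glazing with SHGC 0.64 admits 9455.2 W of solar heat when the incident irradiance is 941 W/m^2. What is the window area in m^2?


Rearrange Q = Area * SHGC * Irradiance:
  Area = Q / (SHGC * Irradiance)
  Area = 9455.2 / (0.64 * 941) = 15.7 m^2

15.7 m^2


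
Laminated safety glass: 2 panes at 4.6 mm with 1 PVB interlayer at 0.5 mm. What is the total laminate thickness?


Total thickness = glass contribution + PVB contribution
  Glass: 2 * 4.6 = 9.2 mm
  PVB: 1 * 0.5 = 0.5 mm
  Total = 9.2 + 0.5 = 9.7 mm

9.7 mm


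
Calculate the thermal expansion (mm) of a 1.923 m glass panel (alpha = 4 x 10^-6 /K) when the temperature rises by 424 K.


Thermal expansion formula: dL = alpha * L0 * dT
  dL = (4 x 10^-6) * 1.923 * 424 = 0.00326141 m
Convert to mm: 0.00326141 * 1000 = 3.2614 mm

3.2614 mm


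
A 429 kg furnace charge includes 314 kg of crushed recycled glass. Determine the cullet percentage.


Cullet ratio = (cullet mass / total batch mass) * 100
  Ratio = 314 / 429 * 100 = 73.19%

73.19%


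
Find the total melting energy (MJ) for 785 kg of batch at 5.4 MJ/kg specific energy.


Total energy = mass * specific energy
  E = 785 * 5.4 = 4239 MJ

4239 MJ


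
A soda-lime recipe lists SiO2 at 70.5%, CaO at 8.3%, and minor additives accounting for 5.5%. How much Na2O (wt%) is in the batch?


Pieces sum to 100%:
  Na2O = 100 - (SiO2 + CaO + others)
  Na2O = 100 - (70.5 + 8.3 + 5.5) = 15.7%

15.7%


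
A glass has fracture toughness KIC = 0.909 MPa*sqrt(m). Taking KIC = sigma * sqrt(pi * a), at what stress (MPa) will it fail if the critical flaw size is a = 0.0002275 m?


Rearrange KIC = sigma * sqrt(pi * a):
  sigma = KIC / sqrt(pi * a)
  sqrt(pi * 0.0002275) = 0.026734
  sigma = 0.909 / 0.026734 = 34.0 MPa

34.0 MPa


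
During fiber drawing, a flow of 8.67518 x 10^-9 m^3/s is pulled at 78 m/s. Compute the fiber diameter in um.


Cross-sectional area from continuity:
  A = Q / v = 8.67518 x 10^-9 / 78 = 1.112203 x 10^-10 m^2
Diameter from circular cross-section:
  d = sqrt(4A / pi) * 10^6 (m -> um)
  d = sqrt(4 * 1.112203 x 10^-10 / pi) * 10^6 = 11.9 um

11.9 um


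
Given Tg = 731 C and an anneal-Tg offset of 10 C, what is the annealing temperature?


The annealing temperature is Tg plus the offset:
  T_anneal = 731 + 10 = 741 C

741 C


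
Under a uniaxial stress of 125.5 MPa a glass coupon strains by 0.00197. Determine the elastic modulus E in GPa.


Young's modulus: E = stress / strain
  E = 125.5 MPa / 0.00197 = 63705.58 MPa
Convert to GPa: 63705.58 / 1000 = 63.71 GPa

63.71 GPa


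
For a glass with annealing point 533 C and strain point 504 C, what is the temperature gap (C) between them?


Gap = T_anneal - T_strain:
  gap = 533 - 504 = 29 C

29 C


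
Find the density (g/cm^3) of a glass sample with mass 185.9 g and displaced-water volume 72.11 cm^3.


Use the definition of density:
  rho = mass / volume
  rho = 185.9 / 72.11 = 2.578 g/cm^3

2.578 g/cm^3


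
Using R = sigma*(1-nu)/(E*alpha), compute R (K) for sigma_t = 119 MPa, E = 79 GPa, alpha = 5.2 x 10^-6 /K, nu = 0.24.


Thermal shock resistance: R = sigma * (1 - nu) / (E * alpha)
  Numerator = 119 * (1 - 0.24) = 90.44
  Denominator = 79 * 1000 * (5.2 x 10^-6) = 0.4108
  R = 90.44 / 0.4108 = 220.2 K

220.2 K


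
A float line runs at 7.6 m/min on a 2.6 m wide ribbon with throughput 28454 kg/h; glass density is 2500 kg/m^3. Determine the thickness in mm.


Ribbon cross-section from mass balance:
  Volume rate = throughput / density = 28454 / 2500 = 11.3816 m^3/h
  thickness = volume rate / (speed * 60 * width), i.e.
  thickness = throughput / (60 * speed * width * density) * 1000
  thickness = 28454 / (60 * 7.6 * 2.6 * 2500) * 1000 = 9.6 mm

9.6 mm


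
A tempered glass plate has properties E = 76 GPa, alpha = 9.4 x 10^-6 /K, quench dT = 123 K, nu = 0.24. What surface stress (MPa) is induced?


Tempering stress: sigma = E * alpha * dT / (1 - nu)
  E (MPa) = 76 * 1000 = 76000
  Numerator = 76000 * (9.4 x 10^-6) * 123 = 87.8712
  Denominator = 1 - 0.24 = 0.76
  sigma = 87.8712 / 0.76 = 115.6 MPa

115.6 MPa


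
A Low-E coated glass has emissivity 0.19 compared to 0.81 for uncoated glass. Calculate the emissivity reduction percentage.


Percentage reduction = (1 - coated/uncoated) * 100
  Ratio = 0.19 / 0.81 = 0.2346
  Reduction = (1 - 0.2346) * 100 = 76.5%

76.5%


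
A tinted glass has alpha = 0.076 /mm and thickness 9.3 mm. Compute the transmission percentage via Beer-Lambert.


Beer-Lambert law: T = exp(-alpha * thickness)
  exponent = -0.076 * 9.3 = -0.7068
  T = exp(-0.7068) = 0.4932
  Percentage = 0.4932 * 100 = 49.32%

49.32%


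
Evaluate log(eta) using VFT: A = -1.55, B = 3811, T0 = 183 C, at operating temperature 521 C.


VFT equation: log(eta) = A + B / (T - T0)
  T - T0 = 521 - 183 = 338
  B / (T - T0) = 3811 / 338 = 11.275
  log(eta) = -1.55 + 11.275 = 9.725

9.725


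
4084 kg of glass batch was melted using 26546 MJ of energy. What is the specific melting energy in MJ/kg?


Rearrange E = m * s for s:
  s = E / m
  s = 26546 / 4084 = 6.5 MJ/kg

6.5 MJ/kg


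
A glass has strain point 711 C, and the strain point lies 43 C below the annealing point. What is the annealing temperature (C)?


T_anneal = T_strain + gap:
  T_anneal = 711 + 43 = 754 C

754 C


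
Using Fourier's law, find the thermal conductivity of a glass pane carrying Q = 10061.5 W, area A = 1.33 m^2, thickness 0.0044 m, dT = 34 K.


Fourier's law rearranged: k = Q * t / (A * dT)
  Numerator = 10061.5 * 0.0044 = 44.2706
  Denominator = 1.33 * 34 = 45.22
  k = 44.2706 / 45.22 = 0.979 W/mK

0.979 W/mK


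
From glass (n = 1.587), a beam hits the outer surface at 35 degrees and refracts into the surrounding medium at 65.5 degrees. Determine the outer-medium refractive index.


Apply Snell's law: n1 * sin(theta1) = n2 * sin(theta2)
  n2 = n1 * sin(theta1) / sin(theta2)
  sin(35) = 0.573576
  sin(65.5) = 0.909961
  n2 = 1.587 * 0.573576 / 0.909961 = 1.0003

1.0003


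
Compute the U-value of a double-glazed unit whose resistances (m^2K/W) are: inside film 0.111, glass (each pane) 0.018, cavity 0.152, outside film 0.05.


Total thermal resistance (series):
  R_total = R_in + R_glass + R_air + R_glass + R_out
  R_total = 0.111 + 0.018 + 0.152 + 0.018 + 0.05 = 0.349 m^2K/W
U-value = 1 / R_total = 1 / 0.349 = 2.865 W/m^2K

2.865 W/m^2K


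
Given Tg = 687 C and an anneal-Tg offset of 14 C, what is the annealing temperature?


The annealing temperature is Tg plus the offset:
  T_anneal = 687 + 14 = 701 C

701 C


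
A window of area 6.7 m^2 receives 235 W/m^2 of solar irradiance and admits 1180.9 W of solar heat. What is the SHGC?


Rearrange Q = Area * SHGC * Irradiance:
  SHGC = Q / (Area * Irradiance)
  SHGC = 1180.9 / (6.7 * 235) = 0.75

0.75


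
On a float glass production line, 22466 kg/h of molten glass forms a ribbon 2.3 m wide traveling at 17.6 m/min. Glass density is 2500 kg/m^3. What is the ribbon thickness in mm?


Ribbon cross-section from mass balance:
  Volume rate = throughput / density = 22466 / 2500 = 8.9864 m^3/h
  thickness = volume rate / (speed * 60 * width), i.e.
  thickness = throughput / (60 * speed * width * density) * 1000
  thickness = 22466 / (60 * 17.6 * 2.3 * 2500) * 1000 = 3.7 mm

3.7 mm


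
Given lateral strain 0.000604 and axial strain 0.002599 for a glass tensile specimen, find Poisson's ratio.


Poisson's ratio: nu = lateral strain / axial strain
  nu = 0.000604 / 0.002599 = 0.2324

0.2324


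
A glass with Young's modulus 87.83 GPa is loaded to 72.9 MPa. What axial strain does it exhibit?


Rearrange E = sigma / epsilon:
  epsilon = sigma / E
  E (MPa) = 87.83 * 1000 = 87830
  epsilon = 72.9 / 87830 = 0.00083

0.00083


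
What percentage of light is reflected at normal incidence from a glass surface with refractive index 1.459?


Fresnel reflectance at normal incidence:
  R = ((n - 1)/(n + 1))^2
  (n - 1)/(n + 1) = (1.459 - 1)/(1.459 + 1) = 0.186661
  R = 0.186661^2 = 0.0348423
  R(%) = 0.0348423 * 100 = 3.484%

3.484%


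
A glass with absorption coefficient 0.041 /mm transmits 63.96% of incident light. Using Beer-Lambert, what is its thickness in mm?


Rearrange T = exp(-alpha * thickness):
  thickness = -ln(T) / alpha
  T = 63.96/100 = 0.6396
  ln(T) = -0.44691
  -ln(T) = 0.44691
  thickness = 0.44691 / 0.041 = 10.9 mm

10.9 mm


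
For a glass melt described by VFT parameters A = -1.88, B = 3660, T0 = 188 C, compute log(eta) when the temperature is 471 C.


VFT equation: log(eta) = A + B / (T - T0)
  T - T0 = 471 - 188 = 283
  B / (T - T0) = 3660 / 283 = 12.933
  log(eta) = -1.88 + 12.933 = 11.053

11.053


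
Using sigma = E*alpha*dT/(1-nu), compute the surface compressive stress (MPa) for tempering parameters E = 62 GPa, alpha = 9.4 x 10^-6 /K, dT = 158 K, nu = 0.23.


Tempering stress: sigma = E * alpha * dT / (1 - nu)
  E (MPa) = 62 * 1000 = 62000
  Numerator = 62000 * (9.4 x 10^-6) * 158 = 92.0824
  Denominator = 1 - 0.23 = 0.77
  sigma = 92.0824 / 0.77 = 119.6 MPa

119.6 MPa


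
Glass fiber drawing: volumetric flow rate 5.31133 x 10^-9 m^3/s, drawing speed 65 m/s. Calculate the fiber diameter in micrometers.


Cross-sectional area from continuity:
  A = Q / v = 5.31133 x 10^-9 / 65 = 8.171277 x 10^-11 m^2
Diameter from circular cross-section:
  d = sqrt(4A / pi) * 10^6 (m -> um)
  d = sqrt(4 * 8.171277 x 10^-11 / pi) * 10^6 = 10.2 um

10.2 um


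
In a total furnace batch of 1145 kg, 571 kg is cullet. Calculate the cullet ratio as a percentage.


Cullet ratio = (cullet mass / total batch mass) * 100
  Ratio = 571 / 1145 * 100 = 49.87%

49.87%


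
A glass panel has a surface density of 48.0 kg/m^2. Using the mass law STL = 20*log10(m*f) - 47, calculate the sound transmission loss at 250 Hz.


Mass law: STL = 20 * log10(m * f) - 47
  m * f = 48.0 * 250 = 12000
  log10(12000) = 4.07918
  STL = 20 * 4.07918 - 47 = 81.5836 - 47 = 34.6 dB

34.6 dB


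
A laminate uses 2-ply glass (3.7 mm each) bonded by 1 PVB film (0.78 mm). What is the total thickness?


Total thickness = glass contribution + PVB contribution
  Glass: 2 * 3.7 = 7.4 mm
  PVB: 1 * 0.78 = 0.78 mm
  Total = 7.4 + 0.78 = 8.18 mm

8.18 mm


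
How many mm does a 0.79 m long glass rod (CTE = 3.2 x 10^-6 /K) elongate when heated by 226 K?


Thermal expansion formula: dL = alpha * L0 * dT
  dL = (3.2 x 10^-6) * 0.79 * 226 = 0.00057133 m
Convert to mm: 0.00057133 * 1000 = 0.5713 mm

0.5713 mm


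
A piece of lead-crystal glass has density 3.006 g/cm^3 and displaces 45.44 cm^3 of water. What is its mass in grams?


Rearrange rho = m / V:
  m = rho * V
  m = 3.006 * 45.44 = 136.593 g

136.593 g


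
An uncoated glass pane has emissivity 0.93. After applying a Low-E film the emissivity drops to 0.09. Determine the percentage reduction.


Percentage reduction = (1 - coated/uncoated) * 100
  Ratio = 0.09 / 0.93 = 0.0968
  Reduction = (1 - 0.0968) * 100 = 90.3%

90.3%


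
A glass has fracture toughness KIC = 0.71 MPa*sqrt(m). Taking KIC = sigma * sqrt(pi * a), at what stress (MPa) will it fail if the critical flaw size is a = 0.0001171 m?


Rearrange KIC = sigma * sqrt(pi * a):
  sigma = KIC / sqrt(pi * a)
  sqrt(pi * 0.0001171) = 0.01918
  sigma = 0.71 / 0.01918 = 37.02 MPa

37.02 MPa


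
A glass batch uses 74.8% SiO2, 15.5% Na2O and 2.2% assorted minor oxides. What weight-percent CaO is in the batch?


Pieces sum to 100%:
  CaO = 100 - (SiO2 + Na2O + others)
  CaO = 100 - (74.8 + 15.5 + 2.2) = 7.5%

7.5%


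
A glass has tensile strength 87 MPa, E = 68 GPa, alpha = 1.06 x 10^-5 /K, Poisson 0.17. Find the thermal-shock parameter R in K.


Thermal shock resistance: R = sigma * (1 - nu) / (E * alpha)
  Numerator = 87 * (1 - 0.17) = 72.21
  Denominator = 68 * 1000 * (1.06 x 10^-5) = 0.7208
  R = 72.21 / 0.7208 = 100.2 K

100.2 K


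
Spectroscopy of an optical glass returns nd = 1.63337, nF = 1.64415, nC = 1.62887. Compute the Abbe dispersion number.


Abbe number formula: Vd = (nd - 1) / (nF - nC)
  nd - 1 = 1.63337 - 1 = 0.63337
  nF - nC = 1.64415 - 1.62887 = 0.01528
  Vd = 0.63337 / 0.01528 = 41.45

41.45


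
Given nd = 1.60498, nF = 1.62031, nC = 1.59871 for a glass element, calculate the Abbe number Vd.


Abbe number formula: Vd = (nd - 1) / (nF - nC)
  nd - 1 = 1.60498 - 1 = 0.60498
  nF - nC = 1.62031 - 1.59871 = 0.0216
  Vd = 0.60498 / 0.0216 = 28.01

28.01


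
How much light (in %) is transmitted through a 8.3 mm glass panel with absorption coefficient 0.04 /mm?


Beer-Lambert law: T = exp(-alpha * thickness)
  exponent = -0.04 * 8.3 = -0.332
  T = exp(-0.332) = 0.7175
  Percentage = 0.7175 * 100 = 71.75%

71.75%


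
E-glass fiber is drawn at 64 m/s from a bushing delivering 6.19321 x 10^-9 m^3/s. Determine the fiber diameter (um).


Cross-sectional area from continuity:
  A = Q / v = 6.19321 x 10^-9 / 64 = 9.676891 x 10^-11 m^2
Diameter from circular cross-section:
  d = sqrt(4A / pi) * 10^6 (m -> um)
  d = sqrt(4 * 9.676891 x 10^-11 / pi) * 10^6 = 11.1 um

11.1 um
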